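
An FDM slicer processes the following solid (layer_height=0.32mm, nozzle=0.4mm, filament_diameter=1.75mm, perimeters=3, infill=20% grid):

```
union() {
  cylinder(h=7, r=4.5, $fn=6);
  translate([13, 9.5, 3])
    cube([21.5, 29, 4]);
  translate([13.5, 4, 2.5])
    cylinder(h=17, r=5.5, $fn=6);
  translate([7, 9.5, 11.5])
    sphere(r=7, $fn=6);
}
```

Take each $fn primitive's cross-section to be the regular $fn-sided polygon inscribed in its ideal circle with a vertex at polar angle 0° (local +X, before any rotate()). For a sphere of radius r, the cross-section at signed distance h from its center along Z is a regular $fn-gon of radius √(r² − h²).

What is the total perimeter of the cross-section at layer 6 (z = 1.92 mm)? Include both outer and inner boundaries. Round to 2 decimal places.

27.00 mm

At z = 1.92 mm: the r=4.5 cylinder gives a regular 6-gon of circumradius 4.5 (constant along its height) (perimeter = 2·6·4.500·sin(180°/6) = 27.00 mm); the cube at (13, 9.5) is absent (z outside [3, 7]); the cylinder at (13.5, 4) does not reach this height (z outside [2.5, 19.5]); the sphere at (7, 9.5) does not reach this height (|z−center|=9.580 > r=7); Taking the union: only the r=4.5 cylinder is present, so the union is just that shape — boundary = 27.00 mm. Overall, the cross-section is a single solid region. Total boundary length (outer) = 27.00 mm.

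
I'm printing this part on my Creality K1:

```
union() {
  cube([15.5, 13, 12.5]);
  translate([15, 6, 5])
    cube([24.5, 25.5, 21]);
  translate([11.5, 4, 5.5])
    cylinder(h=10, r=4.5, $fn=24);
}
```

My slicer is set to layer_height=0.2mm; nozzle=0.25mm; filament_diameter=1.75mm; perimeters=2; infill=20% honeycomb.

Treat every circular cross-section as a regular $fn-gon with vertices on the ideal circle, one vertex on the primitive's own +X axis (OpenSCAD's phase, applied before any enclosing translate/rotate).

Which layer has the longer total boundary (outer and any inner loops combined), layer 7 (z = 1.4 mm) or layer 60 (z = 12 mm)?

layer 60 (z = 12 mm)

Layer 7 (z = 1.4): the cube (footprint 15.5×13) is included at this height (perimeter 57.00 mm); the cube at (15, 6) does not reach this height (z outside [5, 26]); the cylinder at (11.5, 4) does not reach this height (z outside [5.5, 15.5]); Combining (union): only the 15.5×13 cube is present, so the union is just that shape — boundary = 57.00 mm. So its perimeter = 57.00 mm. Layer 60 (z = 12): the cube is present — its section is the full 15.5×13 rectangle (perimeter 57.00 mm); the 24.5×25.5 cube at (15, 6) contributes its full rectangle (perimeter 100.00 mm); the r=4.5 cylinder at (11.5, 4) gives a regular 24-gon of circumradius 4.5 (constant along its height) (perimeter = 2·24·4.500·sin(180°/24) = 28.19 mm); Taking the union: the regions partially overlap (shared area 63.84 mm²), so the edge portions inside another operand are dropped and the merged outline is re-measured after clipping — boundary = 142.32 mm. So its perimeter = 142.32 mm. Layer 60 is larger (142.32 vs 57.00 mm).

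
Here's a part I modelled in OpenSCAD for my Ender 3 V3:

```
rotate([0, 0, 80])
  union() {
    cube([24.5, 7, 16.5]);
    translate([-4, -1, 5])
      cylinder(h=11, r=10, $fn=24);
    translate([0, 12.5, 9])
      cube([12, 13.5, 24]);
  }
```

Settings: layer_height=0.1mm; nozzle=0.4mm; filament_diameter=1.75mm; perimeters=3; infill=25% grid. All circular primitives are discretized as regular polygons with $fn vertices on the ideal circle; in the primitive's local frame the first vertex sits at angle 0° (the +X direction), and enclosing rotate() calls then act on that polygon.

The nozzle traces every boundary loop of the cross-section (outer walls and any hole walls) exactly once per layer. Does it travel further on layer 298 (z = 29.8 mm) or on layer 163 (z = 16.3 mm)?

Layer 298 (z = 29.8): the cube is not intersected at this z (z outside [0, 16.5]); the cylinder at (-4, -1) is absent (z outside [5, 16]); the 12×13.5 cube at (0, 12.5) contributes its full rectangle (perimeter 51.00 mm); Taking the union: only the 12×13.5 cube at (0, 12.5) is present, so the union is just that shape — boundary = 51.00 mm; (whole slice rotated 80° about Z — lengths, areas and connectivity unchanged). So its perimeter = 51.00 mm. Layer 163 (z = 16.3): the cube (footprint 24.5×7) is included at this height (perimeter 63.00 mm); the cylinder at (-4, -1) is not intersected at this z (z outside [5, 16]); the 12×13.5 cube at (0, 12.5) contributes its full rectangle (perimeter 51.00 mm); Merging all regions: the 2 present regions are separate (no shared area or edge), so areas and boundary lengths simply add and each stays a separate island — boundary = 114.00 mm; (whole slice rotated 80° about Z — lengths, areas and connectivity unchanged). So its perimeter = 114.00 mm. Layer 163 is larger (114.00 vs 51.00 mm).

layer 163 (z = 16.3 mm)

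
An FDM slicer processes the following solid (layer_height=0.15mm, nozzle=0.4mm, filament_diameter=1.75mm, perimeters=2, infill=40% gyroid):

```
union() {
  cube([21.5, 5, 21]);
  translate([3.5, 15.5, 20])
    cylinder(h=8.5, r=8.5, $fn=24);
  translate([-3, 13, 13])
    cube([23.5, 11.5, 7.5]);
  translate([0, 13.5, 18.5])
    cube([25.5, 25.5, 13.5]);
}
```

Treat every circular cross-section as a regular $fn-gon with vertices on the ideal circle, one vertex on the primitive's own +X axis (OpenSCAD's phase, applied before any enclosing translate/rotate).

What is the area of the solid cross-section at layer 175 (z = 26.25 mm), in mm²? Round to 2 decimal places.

766.11 mm²

At z = 26.25 mm: the cube is not intersected at this z (z outside [0, 21]); the cylinder at (3.5, 15.5): section is a regular 24-gon, circumradius r=8.5 (area = (24/2)·8.500²·sin(360°/24) = 224.40 mm²); the cube at (-3, 13) is absent (z outside [13, 20.5]); the cube at (0, 13.5) (footprint 25.5×25.5) is included at this height (area 650.25 mm²); Combining (union): the regions partially overlap — summed areas 874.65 mm² minus the doubly-counted overlap 108.54 mm² gives 766.11 mm² — area = 766.11 mm². Overall, the cross-section is a single solid region. Net area = 766.11 mm².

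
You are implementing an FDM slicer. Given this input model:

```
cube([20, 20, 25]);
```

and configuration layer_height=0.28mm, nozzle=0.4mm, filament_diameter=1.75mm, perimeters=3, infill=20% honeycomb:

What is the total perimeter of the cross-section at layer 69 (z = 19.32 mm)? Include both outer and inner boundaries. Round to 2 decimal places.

80.00 mm

At z = 19.32 mm: the cube (footprint 20×20) is included at this height (perimeter 80.00 mm). Overall, the cross-section is a single solid region. Total boundary length (outer) = 80.00 mm.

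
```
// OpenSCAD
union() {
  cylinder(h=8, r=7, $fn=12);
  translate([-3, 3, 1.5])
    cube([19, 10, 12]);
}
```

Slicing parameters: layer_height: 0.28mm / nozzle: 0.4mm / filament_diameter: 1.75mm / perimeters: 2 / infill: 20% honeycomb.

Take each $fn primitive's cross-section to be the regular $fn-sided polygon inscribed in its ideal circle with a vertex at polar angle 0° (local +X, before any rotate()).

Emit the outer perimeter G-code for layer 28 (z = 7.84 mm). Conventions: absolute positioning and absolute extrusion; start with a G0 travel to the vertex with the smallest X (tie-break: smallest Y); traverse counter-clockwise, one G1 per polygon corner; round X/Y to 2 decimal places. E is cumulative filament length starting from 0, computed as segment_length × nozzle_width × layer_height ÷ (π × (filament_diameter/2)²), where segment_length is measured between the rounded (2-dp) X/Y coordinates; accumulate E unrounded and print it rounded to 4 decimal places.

G0 X-7.00 Y0.00 Z7.84
G1 X-6.06 Y-3.50 E0.1688
G1 X-3.50 Y-6.06 E0.3373
G1 X0.00 Y-7.00 E0.5061
G1 X3.50 Y-6.06 E0.6748
G1 X6.06 Y-3.50 E0.8434
G1 X7.00 Y0.00 E1.0122
G1 X6.20 Y3.00 E1.1567
G1 X16.00 Y3.00 E1.6131
G1 X16.00 Y13.00 E2.0787
G1 X-3.00 Y13.00 E2.9634
G1 X-3.00 Y6.20 E3.2801
G1 X-3.50 Y6.06 E3.3042
G1 X-6.06 Y3.50 E3.4728
G1 X-7.00 Y0.00 E3.6416

At z = 7.84 mm: the r=7 cylinder contributes a regular 12-gon of circumradius 7; the cube at (-3, 3) (footprint 19×10) is included at this height; Taking the union: the regions partially overlap (shared area 27.75 mm²), so overlapping operands fuse into one piece — 1 connected region. The outline is a single polygon with 14 vertices. Extrusion per mm of travel: 0.4 × 0.28 / (π × 0.875²) = 0.046564. Accumulating E over each segment gives final E = 3.6416.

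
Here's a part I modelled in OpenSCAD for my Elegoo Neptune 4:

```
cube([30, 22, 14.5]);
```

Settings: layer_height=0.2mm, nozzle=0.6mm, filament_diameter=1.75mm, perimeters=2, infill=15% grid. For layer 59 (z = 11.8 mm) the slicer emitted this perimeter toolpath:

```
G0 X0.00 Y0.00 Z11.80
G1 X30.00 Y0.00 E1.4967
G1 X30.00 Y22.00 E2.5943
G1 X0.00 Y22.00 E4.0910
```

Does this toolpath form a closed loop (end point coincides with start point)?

Start point (G0): (0.00, 0.00). End point (last G1): the path does not return to the start — open.

no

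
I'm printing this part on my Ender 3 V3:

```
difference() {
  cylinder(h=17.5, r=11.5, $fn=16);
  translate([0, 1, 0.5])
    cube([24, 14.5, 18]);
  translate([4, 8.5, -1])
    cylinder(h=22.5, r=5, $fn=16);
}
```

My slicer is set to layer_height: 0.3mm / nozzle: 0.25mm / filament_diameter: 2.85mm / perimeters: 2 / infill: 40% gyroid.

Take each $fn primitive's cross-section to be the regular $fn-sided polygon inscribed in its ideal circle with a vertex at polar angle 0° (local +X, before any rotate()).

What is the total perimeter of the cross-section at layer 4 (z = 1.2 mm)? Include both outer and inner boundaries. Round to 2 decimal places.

77.12 mm

At z = 1.2 mm: the r=11.5 cylinder contributes a regular 16-gon of circumradius 11.5 (perimeter = 2·16·11.500·sin(180°/16) = 71.79 mm); the 24×14.5 cube at (0, 1) contributes its full rectangle (perimeter 77.00 mm); the r=5 cylinder at (4, 8.5) gives a regular 16-gon of circumradius 5 (constant along its height) (perimeter = 2·16·5.000·sin(180°/16) = 31.21 mm); After the difference (first − rest): starting from the r=11.5 cylinder, the 24×14.5 cube at (0, 1) partially overlaps it — only the 89.82 mm² overlap (of its 348.00 mm²) is removed, clipping the outline; the r=5 cylinder at (4, 8.5) partially overlaps it — only the 3.67 mm² overlap (of its 76.54 mm²) is removed, clipping the outline — boundary = 77.12 mm. Overall, the cross-section is a single solid region. Total boundary length (outer) = 77.12 mm.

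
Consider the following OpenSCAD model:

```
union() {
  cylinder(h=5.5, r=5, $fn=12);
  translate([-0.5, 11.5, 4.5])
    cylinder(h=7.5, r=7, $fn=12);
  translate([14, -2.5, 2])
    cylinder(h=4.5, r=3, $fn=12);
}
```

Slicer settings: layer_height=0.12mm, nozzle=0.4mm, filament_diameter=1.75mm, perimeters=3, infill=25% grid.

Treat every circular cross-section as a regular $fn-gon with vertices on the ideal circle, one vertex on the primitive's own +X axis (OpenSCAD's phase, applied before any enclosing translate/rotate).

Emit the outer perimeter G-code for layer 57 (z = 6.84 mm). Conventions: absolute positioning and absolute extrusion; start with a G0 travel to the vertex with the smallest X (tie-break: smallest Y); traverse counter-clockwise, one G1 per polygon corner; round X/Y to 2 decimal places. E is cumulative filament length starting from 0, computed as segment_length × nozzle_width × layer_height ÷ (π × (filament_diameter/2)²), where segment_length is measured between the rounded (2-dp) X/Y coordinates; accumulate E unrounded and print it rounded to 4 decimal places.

G0 X-7.50 Y11.50 Z6.84
G1 X-6.56 Y8.00 E0.0723
G1 X-4.00 Y5.44 E0.1446
G1 X-0.50 Y4.50 E0.2169
G1 X3.00 Y5.44 E0.2892
G1 X5.56 Y8.00 E0.3615
G1 X6.50 Y11.50 E0.4338
G1 X5.56 Y15.00 E0.5061
G1 X3.00 Y17.56 E0.5784
G1 X-0.50 Y18.50 E0.6507
G1 X-4.00 Y17.56 E0.7230
G1 X-6.56 Y15.00 E0.7952
G1 X-7.50 Y11.50 E0.8676

At z = 6.84 mm: the cylinder is not intersected at this z (z outside [0, 5.5]); the cylinder at (-0.5, 11.5): section is a regular 12-gon, circumradius r=7; the cylinder at (14, -2.5) does not reach this height (z outside [2, 6.5]); Combining (union): only the r=7 cylinder at (-0.5, 11.5) is present, so the union is just that shape — 1 connected region. The outline is a single polygon with 12 vertices. Extrusion per mm of travel: 0.4 × 0.12 / (π × 0.875²) = 0.019956. Accumulating E over each segment gives final E = 0.8676.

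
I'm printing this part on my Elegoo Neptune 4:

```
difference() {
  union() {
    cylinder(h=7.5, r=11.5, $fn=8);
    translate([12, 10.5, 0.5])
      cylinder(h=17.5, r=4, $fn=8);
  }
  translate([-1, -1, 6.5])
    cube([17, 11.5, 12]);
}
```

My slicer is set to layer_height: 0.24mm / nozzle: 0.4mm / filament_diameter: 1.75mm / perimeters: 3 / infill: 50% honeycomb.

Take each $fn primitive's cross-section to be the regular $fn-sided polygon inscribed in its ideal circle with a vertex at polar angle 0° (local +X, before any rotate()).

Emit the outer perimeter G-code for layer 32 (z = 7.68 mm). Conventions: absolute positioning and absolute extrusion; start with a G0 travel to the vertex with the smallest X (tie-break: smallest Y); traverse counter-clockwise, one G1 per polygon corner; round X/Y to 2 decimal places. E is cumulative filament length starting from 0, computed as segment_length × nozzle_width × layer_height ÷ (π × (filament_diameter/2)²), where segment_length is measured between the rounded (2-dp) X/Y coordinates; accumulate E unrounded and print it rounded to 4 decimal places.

G0 X8.00 Y10.50 Z7.68
G1 X16.00 Y10.50 E0.3193
G1 X14.83 Y13.33 E0.4415
G1 X12.00 Y14.50 E0.5637
G1 X9.17 Y13.33 E0.6860
G1 X8.00 Y10.50 E0.8082

At z = 7.68 mm: the cylinder is not intersected at this z (z outside [0, 7.5]); the cylinder at (12, 10.5): section is a regular 8-gon, circumradius r=4; Merging all regions: only the r=4 cylinder at (12, 10.5) is present, so the union is just that shape — 1 connected region; the cube at (-1, -1) is present — its section is the full 17×11.5 rectangle; Subtracting the remaining from the first: starting from the result so far, the 17×11.5 cube at (-1, -1) partially overlaps it — only the 22.63 mm² overlap (of its 195.50 mm²) is removed, clipping the outline — 1 connected region. The outline is a single polygon with 5 vertices. Extrusion per mm of travel: 0.4 × 0.24 / (π × 0.875²) = 0.039912. Accumulating E over each segment gives final E = 0.8082.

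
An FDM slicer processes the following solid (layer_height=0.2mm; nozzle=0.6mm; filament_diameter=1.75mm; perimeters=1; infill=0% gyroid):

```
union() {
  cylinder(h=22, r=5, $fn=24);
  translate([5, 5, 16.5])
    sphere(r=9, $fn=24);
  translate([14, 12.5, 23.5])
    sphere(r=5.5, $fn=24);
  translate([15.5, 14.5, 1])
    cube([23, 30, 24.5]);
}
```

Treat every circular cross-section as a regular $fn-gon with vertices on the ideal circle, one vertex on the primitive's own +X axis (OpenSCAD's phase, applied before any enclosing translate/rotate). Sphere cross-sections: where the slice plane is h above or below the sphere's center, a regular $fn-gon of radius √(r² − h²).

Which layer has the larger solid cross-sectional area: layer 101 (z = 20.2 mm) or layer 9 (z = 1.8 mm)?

layer 101 (z = 20.2 mm)

Layer 101 (z = 20.2): the r=5 cylinder contributes a regular 24-gon of circumradius 5 (area = (24/2)·5.000²·sin(360°/24) = 77.65 mm²); the sphere at (5, 5): section is a regular 24-gon, circumradius = √(r²−h²) = √(9²−3.7²) = 8.204 (area = (24/2)·8.204²·sin(360°/24) = 209.05 mm²); the r=5.5 sphere at (14, 12.5) slices to a regular 24-gon of circumradius 4.400 (√(r²−h²) with h=3.3 from center) (area = (24/2)·4.400²·sin(360°/24) = 60.13 mm²); the 23×30 cube at (15.5, 14.5) contributes its full rectangle (area 690.00 mm²); Combining (union): the regions partially overlap — summed areas 1036.83 mm² minus the doubly-counted overlap 49.78 mm² gives 987.05 mm² — area = 987.05 mm². So its area = 987.05 mm². Layer 9 (z = 1.8): the cylinder: section is a regular 24-gon, circumradius r=5 (area = (24/2)·5.000²·sin(360°/24) = 77.65 mm²); the sphere at (5, 5) is not intersected at this z (|z−center|=14.700 > r=9); the sphere at (14, 12.5) is absent (|z−center|=21.700 > r=5.5); the 23×30 cube at (15.5, 14.5) contributes its full rectangle (area 690.00 mm²); Combining (union): the 2 present regions are separate (no shared area or edge), so areas and boundary lengths simply add and each stays a separate island — area = 767.65 mm². So its area = 767.65 mm². Layer 101 is larger (987.05 vs 767.65 mm²).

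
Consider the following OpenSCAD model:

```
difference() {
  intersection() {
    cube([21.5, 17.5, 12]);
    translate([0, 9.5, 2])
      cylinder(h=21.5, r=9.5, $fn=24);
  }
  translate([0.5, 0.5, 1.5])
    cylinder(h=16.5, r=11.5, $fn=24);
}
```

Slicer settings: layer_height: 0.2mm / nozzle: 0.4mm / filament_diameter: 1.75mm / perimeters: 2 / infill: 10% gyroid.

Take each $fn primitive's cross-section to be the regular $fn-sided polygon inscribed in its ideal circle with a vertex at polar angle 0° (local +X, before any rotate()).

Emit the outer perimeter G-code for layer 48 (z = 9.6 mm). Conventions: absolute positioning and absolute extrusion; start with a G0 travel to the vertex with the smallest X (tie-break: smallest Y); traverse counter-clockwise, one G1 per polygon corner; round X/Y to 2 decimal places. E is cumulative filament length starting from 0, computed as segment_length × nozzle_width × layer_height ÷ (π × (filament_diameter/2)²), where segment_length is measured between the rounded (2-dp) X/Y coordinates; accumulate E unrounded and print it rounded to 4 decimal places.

At z = 9.6 mm: the 21.5×17.5 cube contributes its full rectangle; the r=9.5 cylinder at (0, 9.5) gives a regular 24-gon of circumradius 9.5 (constant along its height); Keeping only the common overlap: the r=9.5 cylinder at (0, 9.5) partially overlaps the 21.5×17.5 cube; clipping to the common part keeps 135.22 mm² — 1 connected region; the cylinder at (0.5, 0.5): section is a regular 24-gon, circumradius r=11.5; After the difference (first − rest): starting from the result so far, the r=11.5 cylinder at (0.5, 0.5) partially overlaps it — only the 81.51 mm² overlap (of its 410.75 mm²) is removed, clipping the outline — 1 connected region. The outline is a single polygon with 12 vertices. Extrusion per mm of travel: 0.4 × 0.2 / (π × 0.875²) = 0.033260. Accumulating E over each segment gives final E = 1.0798.

G0 X0.00 Y11.93 Z9.60
G1 X0.50 Y12.00 E0.0168
G1 X3.48 Y11.61 E0.1168
G1 X6.25 Y10.46 E0.2165
G1 X8.63 Y8.63 E0.3164
G1 X9.28 Y7.79 E0.3517
G1 X9.50 Y9.50 E0.4090
G1 X9.18 Y11.96 E0.4915
G1 X8.23 Y14.25 E0.5740
G1 X6.72 Y16.22 E0.6566
G1 X5.05 Y17.50 E0.7265
G1 X0.00 Y17.50 E0.8945
G1 X0.00 Y11.93 E1.0798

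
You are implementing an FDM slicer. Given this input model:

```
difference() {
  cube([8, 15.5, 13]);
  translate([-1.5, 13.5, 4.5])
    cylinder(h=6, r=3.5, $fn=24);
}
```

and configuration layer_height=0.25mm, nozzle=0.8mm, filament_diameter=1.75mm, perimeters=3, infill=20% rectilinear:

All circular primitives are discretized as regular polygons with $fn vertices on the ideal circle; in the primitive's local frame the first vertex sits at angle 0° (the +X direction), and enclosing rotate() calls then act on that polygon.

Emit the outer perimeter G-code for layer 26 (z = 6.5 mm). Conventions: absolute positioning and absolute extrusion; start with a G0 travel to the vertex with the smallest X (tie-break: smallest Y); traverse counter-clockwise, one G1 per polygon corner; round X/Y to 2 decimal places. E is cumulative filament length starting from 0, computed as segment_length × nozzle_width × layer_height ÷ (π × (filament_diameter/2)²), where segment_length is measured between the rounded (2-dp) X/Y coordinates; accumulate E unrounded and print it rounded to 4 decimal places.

At z = 6.5 mm: the cube is present — its section is the full 8×15.5 rectangle; the r=3.5 cylinder at (-1.5, 13.5) gives a regular 24-gon of circumradius 3.5 (constant along its height); Subtracting the remaining from the first: starting from the 8×15.5 cube, the r=3.5 cylinder at (-1.5, 13.5) partially overlaps it — only the 8.02 mm² overlap (of its 38.05 mm²) is removed, clipping the outline — 1 connected region. The outline is a single polygon with 12 vertices. Extrusion per mm of travel: 0.8 × 0.25 / (π × 0.875²) = 0.083150. Accumulating E over each segment gives final E = 3.8742.

G0 X0.00 Y0.00 Z6.50
G1 X8.00 Y0.00 E0.6652
G1 X8.00 Y15.50 E1.9540
G1 X1.34 Y15.50 E2.5078
G1 X1.53 Y15.25 E2.5339
G1 X1.88 Y14.41 E2.6096
G1 X2.00 Y13.50 E2.6859
G1 X1.88 Y12.59 E2.7622
G1 X1.53 Y11.75 E2.8379
G1 X0.97 Y11.03 E2.9137
G1 X0.25 Y10.47 E2.9896
G1 X0.00 Y10.37 E3.0120
G1 X0.00 Y0.00 E3.8742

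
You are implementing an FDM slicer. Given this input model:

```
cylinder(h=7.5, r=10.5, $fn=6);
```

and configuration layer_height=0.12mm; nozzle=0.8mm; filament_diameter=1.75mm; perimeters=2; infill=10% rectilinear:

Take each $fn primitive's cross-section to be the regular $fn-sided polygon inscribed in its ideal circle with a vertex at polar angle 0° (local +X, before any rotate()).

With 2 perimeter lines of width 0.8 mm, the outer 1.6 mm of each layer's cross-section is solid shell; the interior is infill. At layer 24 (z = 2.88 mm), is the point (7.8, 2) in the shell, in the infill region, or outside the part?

shell

At z = 2.88 mm: the r=10.5 cylinder contributes a regular 6-gon of circumradius 10.5. Overall, the cross-section is a single solid region. The nearest boundary edge runs (10.50, 0.00)→(5.25, 9.09); distance from the point to it = 1.34 mm. The point is inside the cross-section, 1.34 mm from the nearest boundary — within the 1.6 mm shell band (2 × 0.8).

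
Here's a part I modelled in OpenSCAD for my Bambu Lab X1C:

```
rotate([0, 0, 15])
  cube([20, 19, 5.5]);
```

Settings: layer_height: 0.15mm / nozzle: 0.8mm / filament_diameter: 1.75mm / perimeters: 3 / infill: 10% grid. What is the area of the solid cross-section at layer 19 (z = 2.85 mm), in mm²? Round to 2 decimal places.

At z = 2.85 mm: the 20×19 cube contributes its full rectangle (area 380.00 mm²); (rotated 15° about Z; rotation is an isometry so areas/perimeters/island counts are preserved). Overall, the cross-section is a single solid region. Net area = 380.00 mm².

380.00 mm²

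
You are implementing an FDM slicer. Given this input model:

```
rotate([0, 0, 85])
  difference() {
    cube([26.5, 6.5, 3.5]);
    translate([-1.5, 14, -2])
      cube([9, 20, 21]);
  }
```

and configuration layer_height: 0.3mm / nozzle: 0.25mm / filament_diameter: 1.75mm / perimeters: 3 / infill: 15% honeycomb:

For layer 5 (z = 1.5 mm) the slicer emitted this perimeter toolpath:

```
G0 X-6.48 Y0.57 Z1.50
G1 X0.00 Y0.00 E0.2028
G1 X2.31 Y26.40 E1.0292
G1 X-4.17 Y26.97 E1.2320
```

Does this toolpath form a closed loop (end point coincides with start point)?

no

Start point (G0): (-6.48, 0.57). End point (last G1): the path does not return to the start — open.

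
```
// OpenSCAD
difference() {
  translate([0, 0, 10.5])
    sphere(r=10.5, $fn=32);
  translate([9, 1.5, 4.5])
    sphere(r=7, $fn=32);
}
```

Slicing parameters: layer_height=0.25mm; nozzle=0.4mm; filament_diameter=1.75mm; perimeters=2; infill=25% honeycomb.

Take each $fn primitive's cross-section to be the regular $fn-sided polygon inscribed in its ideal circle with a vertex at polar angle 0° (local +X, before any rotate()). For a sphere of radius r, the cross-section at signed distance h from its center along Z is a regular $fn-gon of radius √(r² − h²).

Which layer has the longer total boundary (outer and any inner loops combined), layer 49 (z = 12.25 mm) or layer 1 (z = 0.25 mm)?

layer 49 (z = 12.25 mm)

Layer 49 (z = 12.25): the r=10.5 sphere slices to a regular 32-gon of circumradius 10.353 (√(r²−h²) with h=1.75 from center) (perimeter = 2·32·10.353·sin(180°/32) = 64.95 mm); the sphere at (9, 1.5) is absent (|z−center|=7.750 > r=7); After the difference (first − rest): none of the subtracted shapes is present at this height, so the r=10.5 sphere is unchanged — boundary = 64.95 mm. So its perimeter = 64.95 mm. Layer 1 (z = 0.25): the r=10.5 sphere contributes a regular 32-gon of circumradius √(10.5²−10.25²) = 2.278 (perimeter = 2·32·2.278·sin(180°/32) = 14.29 mm); the r=7 sphere at (9, 1.5) slices to a regular 32-gon of circumradius 5.562 (√(r²−h²) with h=4.25 from center) (perimeter = 2·32·5.562·sin(180°/32) = 34.89 mm); After the difference (first − rest): starting from the r=10.5 sphere, the r=7 sphere at (9, 1.5) misses the remaining region (no effect) — boundary = 14.29 mm. So its perimeter = 14.29 mm. Layer 49 is larger (64.95 vs 14.29 mm).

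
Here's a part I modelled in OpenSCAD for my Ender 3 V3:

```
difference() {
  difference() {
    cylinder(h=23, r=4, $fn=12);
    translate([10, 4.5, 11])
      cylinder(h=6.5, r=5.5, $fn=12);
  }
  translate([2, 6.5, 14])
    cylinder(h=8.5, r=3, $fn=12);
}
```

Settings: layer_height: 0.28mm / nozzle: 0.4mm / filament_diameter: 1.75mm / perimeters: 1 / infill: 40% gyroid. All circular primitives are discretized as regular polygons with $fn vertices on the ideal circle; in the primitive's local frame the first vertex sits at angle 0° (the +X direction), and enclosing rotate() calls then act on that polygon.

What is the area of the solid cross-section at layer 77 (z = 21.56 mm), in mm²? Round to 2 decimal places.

48.00 mm²

At z = 21.56 mm: the cylinder: section is a regular 12-gon, circumradius r=4 (area = (12/2)·4.000²·sin(360°/12) = 48.00 mm²); the cylinder at (10, 4.5) does not reach this height (z outside [11, 17.5]); Taking the first minus the rest: none of the subtracted shapes is present at this height, so the r=4 cylinder is unchanged — area = 48.00 mm²; the r=3 cylinder at (2, 6.5) gives a regular 12-gon of circumradius 3 (constant along its height) (area = (12/2)·3.000²·sin(360°/12) = 27.00 mm²); Taking the first minus the rest: starting from the result so far (48.00 mm²), the r=3 cylinder at (2, 6.5) misses the remaining region (no effect) — area = 48.00 mm². Overall, the cross-section is a single solid region. Net area = 48.00 mm².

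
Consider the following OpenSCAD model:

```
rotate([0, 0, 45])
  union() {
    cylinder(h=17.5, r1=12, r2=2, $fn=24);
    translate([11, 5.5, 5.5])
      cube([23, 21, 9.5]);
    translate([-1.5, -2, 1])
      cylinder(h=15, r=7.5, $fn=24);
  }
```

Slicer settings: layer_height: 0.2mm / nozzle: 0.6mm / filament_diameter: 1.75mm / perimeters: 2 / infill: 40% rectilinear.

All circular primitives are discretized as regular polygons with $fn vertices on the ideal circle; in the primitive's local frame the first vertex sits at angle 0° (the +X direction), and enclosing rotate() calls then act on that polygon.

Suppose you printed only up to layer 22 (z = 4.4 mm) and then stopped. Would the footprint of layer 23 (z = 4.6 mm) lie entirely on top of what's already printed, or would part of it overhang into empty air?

entirely on top

Compare the two slices. At z = 4.4: the cone: at t=0.251 of its height the radius interpolates to r₁+(r₂−r₁)t = 9.486, giving a regular 24-gon of that circumradius (area = (24/2)·9.486²·sin(360°/24) = 279.46 mm²); the cube at (11, 5.5) is not intersected at this z (z outside [5.5, 15]); the r=7.5 cylinder at (-1.5, -2) gives a regular 24-gon of circumradius 7.5 (constant along its height) (area = (24/2)·7.500²·sin(360°/24) = 174.70 mm²); Combining (union): the regions partially overlap — summed areas 454.16 mm² minus the doubly-counted overlap 170.83 mm² gives 283.33 mm² — area = 283.33 mm²; (rotated 45° about Z; rotation is an isometry so areas/perimeters/island counts are preserved). At z = 4.6: the cone: at t=0.263 of its height the radius interpolates to r₁+(r₂−r₁)t = 9.371, giving a regular 24-gon of that circumradius (area = (24/2)·9.371²·sin(360°/24) = 272.77 mm²); the cube at (11, 5.5) is absent (z outside [5.5, 15]); the r=7.5 cylinder at (-1.5, -2) gives a regular 24-gon of circumradius 7.5 (constant along its height) (area = (24/2)·7.500²·sin(360°/24) = 174.70 mm²); Merging all regions: the regions partially overlap — summed areas 447.47 mm² minus the doubly-counted overlap 169.56 mm² gives 277.91 mm² — area = 277.91 mm²; (rotated 45° about Z; rotation is an isometry so areas/perimeters/island counts are preserved). Checking containment: the cross-section at z = 4.6 is a subset of the cross-section at z = 4.4.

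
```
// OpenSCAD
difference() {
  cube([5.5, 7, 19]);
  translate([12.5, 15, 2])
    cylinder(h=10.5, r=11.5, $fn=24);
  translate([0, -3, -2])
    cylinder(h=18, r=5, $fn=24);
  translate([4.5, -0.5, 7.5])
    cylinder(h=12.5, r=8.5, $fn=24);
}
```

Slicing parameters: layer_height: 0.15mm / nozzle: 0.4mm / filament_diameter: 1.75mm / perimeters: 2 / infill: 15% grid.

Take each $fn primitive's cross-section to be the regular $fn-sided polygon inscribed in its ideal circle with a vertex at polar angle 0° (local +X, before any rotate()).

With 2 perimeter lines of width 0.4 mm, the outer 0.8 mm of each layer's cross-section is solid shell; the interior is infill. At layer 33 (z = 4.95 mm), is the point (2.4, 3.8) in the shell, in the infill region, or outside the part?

At z = 4.95 mm: the cube is present — its section is the full 5.5×7 rectangle; the cylinder at (12.5, 15): section is a regular 24-gon, circumradius r=11.5; the r=5 cylinder at (0, -3) gives a regular 24-gon of circumradius 5 (constant along its height); the cylinder at (4.5, -0.5) is not intersected at this z (z outside [7.5, 20]); Subtracting the remaining from the first: starting from the 5.5×7 cube, the r=11.5 cylinder at (12.5, 15) partially overlaps it — only the 0.65 mm² overlap (of its 410.75 mm²) is removed, clipping the outline; the r=5 cylinder at (0, -3) partially overlaps it — only the 5.46 mm² overlap (of its 77.65 mm²) is removed, clipping the outline — 1 connected region. Overall, the cross-section is a single solid region. The nearest boundary edge runs (2.50, 1.33)→(1.29, 1.83); distance from the point to it = 2.24 mm. The point is inside the cross-section and 2.24 mm from the nearest boundary — more than the 0.8 mm shell width (2 × 0.4), so it's in the infill interior.

infill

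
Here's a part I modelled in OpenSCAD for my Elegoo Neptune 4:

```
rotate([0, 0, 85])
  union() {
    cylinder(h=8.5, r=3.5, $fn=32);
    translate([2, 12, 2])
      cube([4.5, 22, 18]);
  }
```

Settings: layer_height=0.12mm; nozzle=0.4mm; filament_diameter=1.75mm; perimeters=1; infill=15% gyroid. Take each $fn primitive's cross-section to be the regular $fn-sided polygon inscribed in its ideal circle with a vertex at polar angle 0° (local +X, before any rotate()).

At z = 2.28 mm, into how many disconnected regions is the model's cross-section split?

2

At z = 2.28 mm: the cylinder: section is a regular 32-gon, circumradius r=3.5; the cube at (2, 12) (footprint 4.5×22) is included at this height; Merging all regions: the 2 present regions are separate (no shared area or edge), so areas and boundary lengths simply add and each stays a separate island — 2 connected regions; (rotated 85° about Z; rotation is an isometry so areas/perimeters/island counts are preserved). The result has 2 disconnected regions.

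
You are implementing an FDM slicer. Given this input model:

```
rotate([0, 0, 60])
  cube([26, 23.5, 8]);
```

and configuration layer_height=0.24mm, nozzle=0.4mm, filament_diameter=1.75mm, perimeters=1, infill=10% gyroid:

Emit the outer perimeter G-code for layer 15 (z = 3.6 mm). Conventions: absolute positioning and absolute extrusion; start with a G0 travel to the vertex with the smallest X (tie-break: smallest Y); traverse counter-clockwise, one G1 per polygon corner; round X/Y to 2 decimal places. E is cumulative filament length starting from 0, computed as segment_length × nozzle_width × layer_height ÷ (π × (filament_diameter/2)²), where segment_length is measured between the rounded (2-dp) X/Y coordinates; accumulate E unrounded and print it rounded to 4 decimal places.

G0 X-20.35 Y11.75 Z3.60
G1 X0.00 Y0.00 E0.9379
G1 X13.00 Y22.52 E1.9757
G1 X-7.35 Y34.27 E2.9136
G1 X-20.35 Y11.75 E3.9514

At z = 3.6 mm: the cube (footprint 26×23.5) is included at this height; (whole slice rotated 60° about Z — lengths, areas and connectivity unchanged). The outline is a single polygon with 4 vertices. Extrusion per mm of travel: 0.4 × 0.24 / (π × 0.875²) = 0.039912. Accumulating E over each segment gives final E = 3.9514.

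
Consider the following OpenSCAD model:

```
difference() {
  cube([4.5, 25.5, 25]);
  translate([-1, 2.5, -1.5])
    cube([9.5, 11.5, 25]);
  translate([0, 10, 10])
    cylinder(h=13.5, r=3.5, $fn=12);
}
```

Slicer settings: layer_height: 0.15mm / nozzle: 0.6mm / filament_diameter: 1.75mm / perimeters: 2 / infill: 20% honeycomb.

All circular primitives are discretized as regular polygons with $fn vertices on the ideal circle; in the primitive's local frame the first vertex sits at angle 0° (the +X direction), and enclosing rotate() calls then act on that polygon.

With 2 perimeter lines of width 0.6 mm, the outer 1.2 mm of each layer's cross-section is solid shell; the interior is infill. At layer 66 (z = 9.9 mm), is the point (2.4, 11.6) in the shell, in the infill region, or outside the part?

At z = 9.9 mm: the cube is present — its section is the full 4.5×25.5 rectangle; the 9.5×11.5 cube at (-1, 2.5) contributes its full rectangle; the cylinder at (0, 10) does not reach this height (z outside [10, 23.5]); Subtracting the remaining from the first: starting from the 4.5×25.5 cube, the 9.5×11.5 cube at (-1, 2.5) partially overlaps it — only the 51.75 mm² overlap (of its 109.25 mm²) is removed, clipping the outline — 2 connected regions. Overall, the cross-section has 2 separate islands. The nearest boundary edge runs (4.50, 14.00)→(0.00, 14.00); distance from the point to it = 2.40 mm. The point is not inside any of the regions above, so it lies outside the cross-section (2.40 mm from the nearest boundary).

outside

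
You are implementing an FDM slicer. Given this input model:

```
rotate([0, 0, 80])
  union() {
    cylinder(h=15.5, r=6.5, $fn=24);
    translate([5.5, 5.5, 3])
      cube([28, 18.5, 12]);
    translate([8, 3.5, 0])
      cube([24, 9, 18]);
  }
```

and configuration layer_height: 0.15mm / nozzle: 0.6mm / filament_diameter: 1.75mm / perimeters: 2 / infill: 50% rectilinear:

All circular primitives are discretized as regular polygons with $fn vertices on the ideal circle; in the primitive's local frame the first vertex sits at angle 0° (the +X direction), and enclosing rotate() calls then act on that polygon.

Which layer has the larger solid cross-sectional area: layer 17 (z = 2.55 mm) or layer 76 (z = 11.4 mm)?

Layer 17 (z = 2.55): the cylinder: section is a regular 24-gon, circumradius r=6.5 (area = (24/2)·6.500²·sin(360°/24) = 131.22 mm²); the cube at (5.5, 5.5) does not reach this height (z outside [3, 15]); the cube at (8, 3.5) is present — its section is the full 24×9 rectangle (area 216.00 mm²); Merging all regions: the 2 present regions are separate (no shared area or edge), so areas and boundary lengths simply add and each stays a separate island — area = 347.22 mm²; (whole slice rotated 80° about Z — lengths, areas and connectivity unchanged). So its area = 347.22 mm². Layer 76 (z = 11.4): the r=6.5 cylinder contributes a regular 24-gon of circumradius 6.5 (area = (24/2)·6.500²·sin(360°/24) = 131.22 mm²); the cube at (5.5, 5.5) is present — its section is the full 28×18.5 rectangle (area 518.00 mm²); the 24×9 cube at (8, 3.5) contributes its full rectangle (area 216.00 mm²); Merging all regions: the regions partially overlap — summed areas 865.22 mm² minus the doubly-counted overlap 168.00 mm² gives 697.22 mm² — area = 697.22 mm²; (whole slice rotated 80° about Z — lengths, areas and connectivity unchanged). So its area = 697.22 mm². Layer 76 is larger (697.22 vs 347.22 mm²).

layer 76 (z = 11.4 mm)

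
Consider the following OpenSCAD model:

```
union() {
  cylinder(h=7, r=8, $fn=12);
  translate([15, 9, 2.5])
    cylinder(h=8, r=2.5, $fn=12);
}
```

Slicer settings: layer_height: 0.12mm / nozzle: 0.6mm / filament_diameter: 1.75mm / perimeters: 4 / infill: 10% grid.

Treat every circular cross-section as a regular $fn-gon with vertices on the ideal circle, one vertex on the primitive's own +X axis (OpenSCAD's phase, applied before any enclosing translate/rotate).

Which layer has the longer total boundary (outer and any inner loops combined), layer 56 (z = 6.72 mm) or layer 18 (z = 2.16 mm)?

Layer 56 (z = 6.72): the cylinder: section is a regular 12-gon, circumradius r=8 (perimeter = 2·12·8.000·sin(180°/12) = 49.69 mm); the r=2.5 cylinder at (15, 9) gives a regular 12-gon of circumradius 2.5 (constant along its height) (perimeter = 2·12·2.500·sin(180°/12) = 15.53 mm); Combining (union): the 2 present regions are separate (no shared area or edge), so areas and boundary lengths simply add and each stays a separate island — boundary = 65.22 mm. So its perimeter = 65.22 mm. Layer 18 (z = 2.16): the r=8 cylinder contributes a regular 12-gon of circumradius 8 (perimeter = 2·12·8.000·sin(180°/12) = 49.69 mm); the cylinder at (15, 9) is absent (z outside [2.5, 10.5]); Taking the union: only the r=8 cylinder is present, so the union is just that shape — boundary = 49.69 mm. So its perimeter = 49.69 mm. Layer 56 is larger (65.22 vs 49.69 mm).

layer 56 (z = 6.72 mm)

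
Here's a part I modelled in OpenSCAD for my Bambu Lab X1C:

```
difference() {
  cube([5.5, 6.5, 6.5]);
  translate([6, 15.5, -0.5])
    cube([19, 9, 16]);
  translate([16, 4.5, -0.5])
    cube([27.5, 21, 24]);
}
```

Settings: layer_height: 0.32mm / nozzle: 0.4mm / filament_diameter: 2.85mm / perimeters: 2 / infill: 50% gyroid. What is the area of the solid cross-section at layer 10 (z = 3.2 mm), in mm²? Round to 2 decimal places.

At z = 3.2 mm: the cube is present — its section is the full 5.5×6.5 rectangle (area 35.75 mm²); the cube at (6, 15.5) is present — its section is the full 19×9 rectangle (area 171.00 mm²); the 27.5×21 cube at (16, 4.5) contributes its full rectangle (area 577.50 mm²); Subtracting the remaining from the first: starting from the 5.5×6.5 cube (35.75 mm²), the 19×9 cube at (6, 15.5) misses the remaining region (no effect); the 27.5×21 cube at (16, 4.5) misses the remaining region (no effect) — area = 35.75 mm². Overall, the cross-section is a single solid region. Net area = 35.75 mm².

35.75 mm²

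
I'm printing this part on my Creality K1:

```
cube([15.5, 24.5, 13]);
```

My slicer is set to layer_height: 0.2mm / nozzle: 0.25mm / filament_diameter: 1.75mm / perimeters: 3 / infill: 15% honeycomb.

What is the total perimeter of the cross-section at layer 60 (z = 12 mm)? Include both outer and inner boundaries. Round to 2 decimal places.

At z = 12 mm: the 15.5×24.5 cube contributes its full rectangle (perimeter 80.00 mm). Overall, the cross-section is a single solid region. Total boundary length (outer) = 80.00 mm.

80.00 mm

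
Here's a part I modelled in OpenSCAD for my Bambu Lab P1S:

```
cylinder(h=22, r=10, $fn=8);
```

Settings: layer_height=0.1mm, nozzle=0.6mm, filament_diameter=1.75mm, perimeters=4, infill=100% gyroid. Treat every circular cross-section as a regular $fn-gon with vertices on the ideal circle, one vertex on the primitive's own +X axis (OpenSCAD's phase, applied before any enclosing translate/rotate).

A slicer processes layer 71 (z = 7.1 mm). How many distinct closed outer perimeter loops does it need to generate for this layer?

1

At z = 7.1 mm: the r=10 cylinder gives a regular 8-gon of circumradius 10 (constant along its height). The result has 1 disconnected region.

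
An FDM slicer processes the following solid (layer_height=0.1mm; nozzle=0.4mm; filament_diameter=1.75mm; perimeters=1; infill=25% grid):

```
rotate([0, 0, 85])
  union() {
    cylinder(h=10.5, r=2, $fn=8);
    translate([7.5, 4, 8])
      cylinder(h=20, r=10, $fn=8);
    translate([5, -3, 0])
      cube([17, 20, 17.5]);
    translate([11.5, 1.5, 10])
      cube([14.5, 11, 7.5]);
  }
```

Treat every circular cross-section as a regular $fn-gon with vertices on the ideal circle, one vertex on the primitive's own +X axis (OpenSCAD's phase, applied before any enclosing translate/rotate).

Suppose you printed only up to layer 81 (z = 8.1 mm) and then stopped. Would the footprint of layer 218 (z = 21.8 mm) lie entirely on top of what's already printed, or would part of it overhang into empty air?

Compare the two slices. At z = 8.1: the r=2 cylinder gives a regular 8-gon of circumradius 2 (constant along its height) (area = (8/2)·2.000²·sin(360°/8) = 11.31 mm²); the r=10 cylinder at (7.5, 4) contributes a regular 8-gon of circumradius 10 (area = (8/2)·10.000²·sin(360°/8) = 282.84 mm²); the 17×20 cube at (5, -3) contributes its full rectangle (area 340.00 mm²); the cube at (11.5, 1.5) is not intersected at this z (z outside [10, 17.5]); Combining (union): the regions partially overlap — summed areas 634.16 mm² minus the doubly-counted overlap 180.30 mm² gives 453.85 mm² — area = 453.85 mm²; (rotated 85° about Z; rotation is an isometry so areas/perimeters/island counts are preserved). At z = 21.8: the cylinder is not intersected at this z (z outside [0, 10.5]); the cylinder at (7.5, 4): section is a regular 8-gon, circumradius r=10 (area = (8/2)·10.000²·sin(360°/8) = 282.84 mm²); the cube at (5, -3) is not intersected at this z (z outside [0, 17.5]); the cube at (11.5, 1.5) is absent (z outside [10, 17.5]); Combining (union): only the r=10 cylinder at (7.5, 4) is present, so the union is just that shape — area = 282.84 mm²; (rotated 85° about Z; rotation is an isometry so areas/perimeters/island counts are preserved). Checking containment: the cross-section at z = 21.8 is a subset of the cross-section at z = 8.1.

entirely on top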